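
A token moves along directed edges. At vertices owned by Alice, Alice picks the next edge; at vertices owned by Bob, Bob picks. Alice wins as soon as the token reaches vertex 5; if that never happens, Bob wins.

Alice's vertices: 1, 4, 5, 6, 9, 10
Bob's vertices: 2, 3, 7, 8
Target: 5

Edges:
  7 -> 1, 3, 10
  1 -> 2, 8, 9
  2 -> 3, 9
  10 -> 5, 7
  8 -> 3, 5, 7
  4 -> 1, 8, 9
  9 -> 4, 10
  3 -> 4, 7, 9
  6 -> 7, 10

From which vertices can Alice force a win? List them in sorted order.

A0 = {5}
A1: add {10} — 10 (Alice) has 10→5.
A2: add {6, 9} — 6 (Alice) has 6→10; 9 (Alice) has 9→10.
A3: add {1, 4} — 1 (Alice) has 1→9; 4 (Alice) has 4→9.
A4 = A3; e.g. 2 (Bob) can still go to 3. Fixed point.
Alice's winning region = {1, 4, 5, 6, 9, 10}.

1, 4, 5, 6, 9, 10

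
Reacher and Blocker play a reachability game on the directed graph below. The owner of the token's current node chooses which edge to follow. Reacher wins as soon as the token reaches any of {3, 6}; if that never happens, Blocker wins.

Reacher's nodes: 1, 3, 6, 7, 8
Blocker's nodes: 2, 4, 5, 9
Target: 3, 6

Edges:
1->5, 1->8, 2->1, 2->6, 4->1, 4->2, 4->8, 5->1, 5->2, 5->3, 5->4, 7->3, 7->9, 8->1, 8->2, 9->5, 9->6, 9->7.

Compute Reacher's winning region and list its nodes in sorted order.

A0 = {3, 6}
A1: add {7} — 7 (Reacher) has 7→3.
A2 = A1; e.g. 1 (Reacher) has no edge into A1. Fixed point.
Reacher's winning region = {3, 6, 7}.

3, 6, 7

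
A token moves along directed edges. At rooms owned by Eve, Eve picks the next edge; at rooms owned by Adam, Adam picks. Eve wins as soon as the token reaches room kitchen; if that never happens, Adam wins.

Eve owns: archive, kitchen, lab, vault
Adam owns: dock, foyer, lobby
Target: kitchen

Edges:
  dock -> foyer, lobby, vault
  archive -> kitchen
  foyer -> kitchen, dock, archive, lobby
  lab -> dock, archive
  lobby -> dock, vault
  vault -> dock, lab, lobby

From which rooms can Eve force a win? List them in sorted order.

archive, kitchen, lab, vault

A0 = {kitchen}
A1: add {archive} — archive (Eve) has archive→kitchen.
A2: add {lab} — lab (Eve) has lab→archive.
A3: add {vault} — vault (Eve) has vault→lab.
A4 = A3; e.g. dock (Adam) can still go to foyer. Fixed point.
Eve's winning region = {archive, kitchen, lab, vault}.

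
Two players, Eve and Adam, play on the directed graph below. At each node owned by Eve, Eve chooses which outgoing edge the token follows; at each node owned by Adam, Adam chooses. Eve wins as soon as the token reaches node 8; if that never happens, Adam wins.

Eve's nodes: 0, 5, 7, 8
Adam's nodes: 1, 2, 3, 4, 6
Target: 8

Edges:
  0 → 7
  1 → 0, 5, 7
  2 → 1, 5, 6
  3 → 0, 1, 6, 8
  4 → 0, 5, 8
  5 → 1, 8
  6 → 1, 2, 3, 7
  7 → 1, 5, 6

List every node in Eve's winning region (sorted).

0, 1, 4, 5, 7, 8

A0 = {8}
A1: add {5} — 5 (Eve) has 5→8.
A2: add {7} — 7 (Eve) has 7→5.
A3: add {0} — 0 (Eve) has 0→7.
A4: add {1, 4} — 1 (Adam): all of {0, 5, 7} already in; 4 (Adam): all of {0, 5, 8} already in.
A5 = A4; e.g. 2 (Adam) can still go to 6. Fixed point.
Eve's winning region = {0, 1, 4, 5, 7, 8}.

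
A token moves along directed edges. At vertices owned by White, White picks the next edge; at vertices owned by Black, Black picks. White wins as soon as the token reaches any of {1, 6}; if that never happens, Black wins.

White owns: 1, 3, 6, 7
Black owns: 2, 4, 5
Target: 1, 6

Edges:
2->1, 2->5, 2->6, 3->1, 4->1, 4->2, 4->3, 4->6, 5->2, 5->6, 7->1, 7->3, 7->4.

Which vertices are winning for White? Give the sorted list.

1, 3, 6, 7

A0 = {1, 6}
A1: add {3, 7} — 3 (White) has 3→1; 7 (White) has 7→1.
A2 = A1; e.g. 2 (Black) can still go to 5. Fixed point.
White's winning region = {1, 3, 6, 7}.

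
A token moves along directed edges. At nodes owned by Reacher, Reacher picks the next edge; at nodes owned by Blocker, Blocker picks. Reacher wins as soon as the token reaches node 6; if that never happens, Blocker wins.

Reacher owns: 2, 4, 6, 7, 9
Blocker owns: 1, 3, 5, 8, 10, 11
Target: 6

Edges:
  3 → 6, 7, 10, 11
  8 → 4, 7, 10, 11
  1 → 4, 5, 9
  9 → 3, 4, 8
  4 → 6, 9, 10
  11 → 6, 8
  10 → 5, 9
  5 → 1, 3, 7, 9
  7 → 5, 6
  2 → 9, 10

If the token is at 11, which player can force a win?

A0 = {6}
A1: add {4, 7} — 4 (Reacher) has 4→6; 7 (Reacher) has 7→6.
A2: add {9} — 9 (Reacher) has 9→4.
A3: add {2} — 2 (Reacher) has 2→9.
A4 = A3; e.g. 1 (Blocker) can still go to 5. Fixed point.
11 never enters the attractor, so Blocker can avoid the target forever.

Blocker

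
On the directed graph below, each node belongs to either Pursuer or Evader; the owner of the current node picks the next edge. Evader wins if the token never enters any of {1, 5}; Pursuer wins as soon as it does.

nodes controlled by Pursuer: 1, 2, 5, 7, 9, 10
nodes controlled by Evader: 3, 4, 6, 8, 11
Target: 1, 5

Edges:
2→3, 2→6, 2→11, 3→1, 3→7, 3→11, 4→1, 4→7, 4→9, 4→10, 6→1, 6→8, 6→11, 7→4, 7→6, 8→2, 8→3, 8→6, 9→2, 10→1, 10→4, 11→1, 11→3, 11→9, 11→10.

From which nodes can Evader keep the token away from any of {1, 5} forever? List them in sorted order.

A0 = {1, 5}
A1: add {10} — 10 (Pursuer) has 10→1.
A2 = A1; e.g. 2 (Pursuer) has no edge into A1. Fixed point.
Pursuer's attractor = {1, 5, 10}; Evader avoids the target exactly from the complement.

2, 3, 4, 6, 7, 8, 9, 11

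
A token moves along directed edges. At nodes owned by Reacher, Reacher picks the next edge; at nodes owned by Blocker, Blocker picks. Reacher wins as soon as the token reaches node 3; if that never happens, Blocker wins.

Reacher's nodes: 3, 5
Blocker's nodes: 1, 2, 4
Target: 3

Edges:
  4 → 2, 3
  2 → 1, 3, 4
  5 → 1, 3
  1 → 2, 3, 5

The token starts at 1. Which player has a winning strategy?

Blocker

A0 = {3}
A1: add {5} — 5 (Reacher) has 5→3.
A2 = A1; e.g. 1 (Blocker) can still go to 2. Fixed point.
1 never enters the attractor, so Blocker can avoid the target forever.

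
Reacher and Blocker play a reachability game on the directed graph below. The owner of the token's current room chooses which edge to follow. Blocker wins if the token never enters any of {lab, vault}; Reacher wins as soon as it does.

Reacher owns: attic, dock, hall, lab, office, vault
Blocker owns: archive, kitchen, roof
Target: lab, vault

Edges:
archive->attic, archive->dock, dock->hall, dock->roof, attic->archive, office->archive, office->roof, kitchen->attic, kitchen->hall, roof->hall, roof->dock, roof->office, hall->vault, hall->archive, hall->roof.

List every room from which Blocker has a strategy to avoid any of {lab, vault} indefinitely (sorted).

archive, attic, kitchen, office, roof

A0 = {lab, vault}
A1: add {hall} — hall (Reacher) has hall→vault.
A2: add {dock} — dock (Reacher) has dock→hall.
A3 = A2; e.g. attic (Reacher) has no edge into A2. Fixed point.
Reacher's attractor = {dock, hall, lab, vault}; Blocker avoids the target exactly from the complement.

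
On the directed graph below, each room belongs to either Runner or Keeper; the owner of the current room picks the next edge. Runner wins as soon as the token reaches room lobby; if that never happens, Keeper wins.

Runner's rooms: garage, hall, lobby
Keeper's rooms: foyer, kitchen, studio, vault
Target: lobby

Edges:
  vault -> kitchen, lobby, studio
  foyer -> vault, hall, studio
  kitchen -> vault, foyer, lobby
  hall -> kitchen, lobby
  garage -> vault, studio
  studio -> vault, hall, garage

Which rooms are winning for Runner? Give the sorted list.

A0 = {lobby}
A1: add {hall} — hall (Runner) has hall→lobby.
A2 = A1; e.g. vault (Keeper) can still go to kitchen. Fixed point.
Runner's winning region = {hall, lobby}.

hall, lobby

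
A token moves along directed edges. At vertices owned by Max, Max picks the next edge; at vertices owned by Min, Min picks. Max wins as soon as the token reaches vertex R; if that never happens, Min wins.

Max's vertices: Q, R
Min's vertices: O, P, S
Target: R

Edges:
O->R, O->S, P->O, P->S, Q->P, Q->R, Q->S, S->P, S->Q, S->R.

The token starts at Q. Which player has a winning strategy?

Max

A0 = {R}
A1: add {Q} — Q (Max) has Q→R.
A2 = A1; e.g. O (Min) can still go to S. Fixed point.
Q ∈ A1, so Max can force the target.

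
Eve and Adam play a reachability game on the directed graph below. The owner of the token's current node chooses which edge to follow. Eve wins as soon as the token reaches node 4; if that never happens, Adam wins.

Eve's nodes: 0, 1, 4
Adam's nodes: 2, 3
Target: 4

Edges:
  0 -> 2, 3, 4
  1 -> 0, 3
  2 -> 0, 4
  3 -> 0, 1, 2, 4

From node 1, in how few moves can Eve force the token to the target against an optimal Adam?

A0 = {4}
A1: add {0} — 0 (Eve) has 0→4.
A2: add {1, 2} — 1 (Eve) has 1→0; 2 (Adam): all of {0, 4} already in.
1 enters the attractor at level 2, so Eve can force the target in 2 moves from there.

2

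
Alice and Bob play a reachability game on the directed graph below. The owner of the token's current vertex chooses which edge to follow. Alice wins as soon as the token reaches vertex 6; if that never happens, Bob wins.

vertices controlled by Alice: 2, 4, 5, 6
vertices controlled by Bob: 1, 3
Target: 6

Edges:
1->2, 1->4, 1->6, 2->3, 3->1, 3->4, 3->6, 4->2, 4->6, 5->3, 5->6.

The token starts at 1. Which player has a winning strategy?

Bob

A0 = {6}
A1: add {4, 5} — 4 (Alice) has 4→6; 5 (Alice) has 5→6.
A2 = A1; e.g. 1 (Bob) can still go to 2. Fixed point.
1 never enters the attractor, so Bob can avoid the target forever.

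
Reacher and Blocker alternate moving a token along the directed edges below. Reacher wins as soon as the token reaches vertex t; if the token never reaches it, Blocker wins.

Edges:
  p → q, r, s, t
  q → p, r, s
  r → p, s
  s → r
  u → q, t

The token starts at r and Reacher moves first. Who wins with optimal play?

Blocker

Track states (vertex, player-to-move).
A0 = {(t,Reacher), (t,Blocker)}
A1: add {(p,Reacher), (u,Reacher)}.
A2 = A1; e.g. (p,Blocker) stays out. (r,Reacher) never enters ⇒ Blocker avoids the target.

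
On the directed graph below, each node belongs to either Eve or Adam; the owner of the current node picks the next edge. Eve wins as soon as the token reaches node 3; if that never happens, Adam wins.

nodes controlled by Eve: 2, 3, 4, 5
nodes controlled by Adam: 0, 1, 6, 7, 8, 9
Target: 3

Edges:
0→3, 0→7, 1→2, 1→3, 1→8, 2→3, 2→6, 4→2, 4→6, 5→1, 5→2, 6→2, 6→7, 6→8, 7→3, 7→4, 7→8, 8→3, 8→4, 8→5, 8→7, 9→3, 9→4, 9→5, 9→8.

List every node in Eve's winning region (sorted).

A0 = {3}
A1: add {2} — 2 (Eve) has 2→3.
A2: add {4, 5} — 4 (Eve) has 4→2; 5 (Eve) has 5→2.
A3 = A2; e.g. 0 (Adam) can still go to 7. Fixed point.
Eve's winning region = {2, 3, 4, 5}.

2, 3, 4, 5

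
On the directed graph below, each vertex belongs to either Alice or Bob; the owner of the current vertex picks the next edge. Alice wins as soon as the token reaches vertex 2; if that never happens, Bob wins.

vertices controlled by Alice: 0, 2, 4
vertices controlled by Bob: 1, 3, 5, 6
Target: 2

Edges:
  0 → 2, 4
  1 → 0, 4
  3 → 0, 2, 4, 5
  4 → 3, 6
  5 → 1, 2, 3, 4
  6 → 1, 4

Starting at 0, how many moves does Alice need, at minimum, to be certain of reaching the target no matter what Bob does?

A0 = {2}
A1: add {0} — 0 (Alice) has 0→2.
A2 = A1; e.g. 1 (Bob) can still go to 4. Fixed point.
0 enters the attractor at level 1, so Alice can force the target in 1 move from there.

1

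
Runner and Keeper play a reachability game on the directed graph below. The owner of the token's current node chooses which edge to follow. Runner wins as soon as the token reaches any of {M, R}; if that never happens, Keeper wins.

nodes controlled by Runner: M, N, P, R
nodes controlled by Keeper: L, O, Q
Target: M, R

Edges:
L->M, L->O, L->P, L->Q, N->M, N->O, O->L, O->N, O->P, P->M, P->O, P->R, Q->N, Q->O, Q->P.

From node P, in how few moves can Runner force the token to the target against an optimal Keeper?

1

A0 = {M, R}
A1: add {N, P} — N (Runner) has N→M; P (Runner) has P→M.
A2 = A1; e.g. L (Keeper) can still go to O. Fixed point.
P enters the attractor at level 1, so Runner can force the target in 1 move from there.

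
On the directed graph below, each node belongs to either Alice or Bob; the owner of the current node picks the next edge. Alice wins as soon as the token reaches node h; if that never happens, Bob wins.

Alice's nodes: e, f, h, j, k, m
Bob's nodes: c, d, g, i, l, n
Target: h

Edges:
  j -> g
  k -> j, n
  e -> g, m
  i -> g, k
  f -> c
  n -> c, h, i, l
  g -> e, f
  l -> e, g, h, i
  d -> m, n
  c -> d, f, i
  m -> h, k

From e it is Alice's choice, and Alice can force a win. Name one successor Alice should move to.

A0 = {h}
A1: add {m} — m (Alice) has m→h.
A2: add {e} — e (Alice) has e→m.
A3 = A2; e.g. c (Bob) can still go to d. Fixed point.
From e, successor m is in the attractor (rank 1); the other successor g is not.

m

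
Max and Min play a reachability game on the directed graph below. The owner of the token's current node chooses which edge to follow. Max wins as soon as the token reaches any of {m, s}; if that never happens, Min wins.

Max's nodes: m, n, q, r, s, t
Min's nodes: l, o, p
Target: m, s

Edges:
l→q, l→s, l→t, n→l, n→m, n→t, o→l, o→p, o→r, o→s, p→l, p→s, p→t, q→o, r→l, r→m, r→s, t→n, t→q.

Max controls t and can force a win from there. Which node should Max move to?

n

A0 = {m, s}
A1: add {n, r} — n (Max) has n→m; r (Max) has r→m.
A2: add {t} — t (Max) has t→n.
A3 = A2; e.g. l (Min) can still go to q. Fixed point.
From t, successor n is in the attractor (rank 1); the other successor q is not.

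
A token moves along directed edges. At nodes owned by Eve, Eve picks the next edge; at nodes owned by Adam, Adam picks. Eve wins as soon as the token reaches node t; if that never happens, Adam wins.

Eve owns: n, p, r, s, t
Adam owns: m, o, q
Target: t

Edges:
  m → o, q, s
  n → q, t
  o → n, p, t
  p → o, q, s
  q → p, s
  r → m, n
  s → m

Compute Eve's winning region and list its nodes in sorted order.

A0 = {t}
A1: add {n} — n (Eve) has n→t.
A2: add {r} — r (Eve) has r→n.
A3 = A2; e.g. m (Adam) can still go to o. Fixed point.
Eve's winning region = {n, r, t}.

n, r, t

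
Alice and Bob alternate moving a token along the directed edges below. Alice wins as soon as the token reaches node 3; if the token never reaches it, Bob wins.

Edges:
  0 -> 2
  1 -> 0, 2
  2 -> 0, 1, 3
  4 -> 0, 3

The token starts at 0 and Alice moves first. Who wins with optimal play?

Track states (vertex, player-to-move).
A0 = {(3,Alice), (3,Bob)}
A1: add {(2,Alice), (4,Alice)}.
A2: add {(0,Bob)}.
A3: add {(1,Alice)}.
A4 = A3; e.g. (0,Alice) stays out. (0,Alice) never enters ⇒ Bob avoids the target.

Bob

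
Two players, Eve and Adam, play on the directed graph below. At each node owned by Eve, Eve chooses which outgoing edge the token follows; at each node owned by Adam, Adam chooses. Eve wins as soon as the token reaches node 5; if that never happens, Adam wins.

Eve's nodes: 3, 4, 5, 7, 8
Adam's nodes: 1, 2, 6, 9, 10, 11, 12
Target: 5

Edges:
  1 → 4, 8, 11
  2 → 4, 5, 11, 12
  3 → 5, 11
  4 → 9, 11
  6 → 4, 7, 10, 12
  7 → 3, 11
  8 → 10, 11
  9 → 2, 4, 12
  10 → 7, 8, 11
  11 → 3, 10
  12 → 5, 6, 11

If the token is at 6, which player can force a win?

Adam

A0 = {5}
A1: add {3} — 3 (Eve) has 3→5.
A2: add {7} — 7 (Eve) has 7→3.
A3 = A2; e.g. 1 (Adam) can still go to 4. Fixed point.
6 never enters the attractor, so Adam can avoid the target forever.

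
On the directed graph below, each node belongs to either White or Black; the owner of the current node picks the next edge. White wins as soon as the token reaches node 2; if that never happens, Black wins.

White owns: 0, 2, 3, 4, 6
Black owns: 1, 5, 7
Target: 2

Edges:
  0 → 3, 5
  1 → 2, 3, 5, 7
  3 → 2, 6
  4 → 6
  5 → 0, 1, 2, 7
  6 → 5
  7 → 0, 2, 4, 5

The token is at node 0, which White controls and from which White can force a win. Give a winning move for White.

A0 = {2}
A1: add {3} — 3 (White) has 3→2.
A2: add {0} — 0 (White) has 0→3.
A3 = A2; e.g. 1 (Black) can still go to 5. Fixed point.
From 0, successor 3 is in the attractor (rank 1); the other successor 5 is not.

3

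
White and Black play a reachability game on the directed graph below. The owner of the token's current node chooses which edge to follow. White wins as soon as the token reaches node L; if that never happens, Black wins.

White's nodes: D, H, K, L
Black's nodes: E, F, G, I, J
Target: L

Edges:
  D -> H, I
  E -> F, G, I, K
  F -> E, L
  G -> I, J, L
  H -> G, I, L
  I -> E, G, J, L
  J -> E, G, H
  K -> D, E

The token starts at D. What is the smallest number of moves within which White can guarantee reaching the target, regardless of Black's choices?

2

A0 = {L}
A1: add {H} — H (White) has H→L.
A2: add {D} — D (White) has D→H.
D enters the attractor at level 2, so White can force the target in 2 moves from there.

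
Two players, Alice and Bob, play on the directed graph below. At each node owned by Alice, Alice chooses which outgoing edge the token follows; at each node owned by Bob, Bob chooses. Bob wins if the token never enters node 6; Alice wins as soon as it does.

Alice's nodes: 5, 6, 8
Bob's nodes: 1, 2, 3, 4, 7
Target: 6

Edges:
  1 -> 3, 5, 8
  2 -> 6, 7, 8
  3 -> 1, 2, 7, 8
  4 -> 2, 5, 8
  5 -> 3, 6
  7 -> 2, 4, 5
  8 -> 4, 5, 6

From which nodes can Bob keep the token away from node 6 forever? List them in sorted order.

1, 2, 3, 4, 7

A0 = {6}
A1: add {5, 8} — 5 (Alice) has 5→6; 8 (Alice) has 8→6.
A2 = A1; e.g. 1 (Bob) can still go to 3. Fixed point.
Alice's attractor = {5, 6, 8}; Bob avoids the target exactly from the complement.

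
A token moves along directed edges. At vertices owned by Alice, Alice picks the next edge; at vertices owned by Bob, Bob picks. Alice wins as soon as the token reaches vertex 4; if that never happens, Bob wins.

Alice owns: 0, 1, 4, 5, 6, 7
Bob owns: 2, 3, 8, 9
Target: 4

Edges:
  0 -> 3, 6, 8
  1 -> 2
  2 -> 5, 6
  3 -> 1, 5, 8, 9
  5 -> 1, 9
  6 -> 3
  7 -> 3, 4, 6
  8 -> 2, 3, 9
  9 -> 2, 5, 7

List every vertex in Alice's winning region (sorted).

4, 7

A0 = {4}
A1: add {7} — 7 (Alice) has 7→4.
A2 = A1; e.g. 0 (Alice) has no edge into A1. Fixed point.
Alice's winning region = {4, 7}.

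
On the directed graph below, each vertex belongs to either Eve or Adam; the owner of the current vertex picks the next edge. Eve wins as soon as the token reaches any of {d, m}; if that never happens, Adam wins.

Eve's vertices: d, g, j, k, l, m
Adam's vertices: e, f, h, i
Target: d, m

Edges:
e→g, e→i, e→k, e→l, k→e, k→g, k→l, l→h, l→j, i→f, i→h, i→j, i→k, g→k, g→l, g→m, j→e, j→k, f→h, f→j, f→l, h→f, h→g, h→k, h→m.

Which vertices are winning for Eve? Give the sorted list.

d, g, j, k, l, m

A0 = {d, m}
A1: add {g} — g (Eve) has g→m.
A2: add {k} — k (Eve) has k→g.
A3: add {j} — j (Eve) has j→k.
A4: add {l} — l (Eve) has l→j.
A5 = A4; e.g. e (Adam) can still go to i. Fixed point.
Eve's winning region = {d, g, j, k, l, m}.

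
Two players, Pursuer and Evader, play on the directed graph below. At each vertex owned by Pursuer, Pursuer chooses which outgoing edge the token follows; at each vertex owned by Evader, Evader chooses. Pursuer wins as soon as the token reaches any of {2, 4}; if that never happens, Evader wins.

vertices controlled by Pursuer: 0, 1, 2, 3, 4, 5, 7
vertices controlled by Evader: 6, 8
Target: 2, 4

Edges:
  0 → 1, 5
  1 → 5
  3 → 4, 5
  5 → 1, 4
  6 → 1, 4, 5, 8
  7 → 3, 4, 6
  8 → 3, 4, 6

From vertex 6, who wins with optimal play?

Evader

A0 = {2, 4}
A1: add {3, 5, 7} — 3 (Pursuer) has 3→4; 5 (Pursuer) has 5→4; 7 (Pursuer) has 7→4.
A2: add {0, 1} — 0 (Pursuer) has 0→5; 1 (Pursuer) has 1→5.
A3 = A2; e.g. 6 (Evader) can still go to 8. Fixed point.
6 never enters the attractor, so Evader can avoid the target forever.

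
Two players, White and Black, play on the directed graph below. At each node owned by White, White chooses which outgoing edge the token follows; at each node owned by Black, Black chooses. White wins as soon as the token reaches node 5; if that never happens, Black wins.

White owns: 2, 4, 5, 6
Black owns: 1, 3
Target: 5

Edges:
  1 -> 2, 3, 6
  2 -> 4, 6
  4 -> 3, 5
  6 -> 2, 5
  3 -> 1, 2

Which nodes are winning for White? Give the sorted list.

A0 = {5}
A1: add {4, 6} — 4 (White) has 4→5; 6 (White) has 6→5.
A2: add {2} — 2 (White) has 2→4.
A3 = A2; e.g. 1 (Black) can still go to 3. Fixed point.
White's winning region = {2, 4, 5, 6}.

2, 4, 5, 6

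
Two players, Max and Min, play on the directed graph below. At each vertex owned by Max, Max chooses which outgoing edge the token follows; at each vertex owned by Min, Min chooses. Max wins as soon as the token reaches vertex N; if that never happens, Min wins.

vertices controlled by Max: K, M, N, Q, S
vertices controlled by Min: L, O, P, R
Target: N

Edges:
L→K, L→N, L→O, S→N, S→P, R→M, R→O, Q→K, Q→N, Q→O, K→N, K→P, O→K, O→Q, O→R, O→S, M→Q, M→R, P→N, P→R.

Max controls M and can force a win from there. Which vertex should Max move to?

Q

A0 = {N}
A1: add {K, Q, S} — K (Max) has K→N; Q (Max) has Q→N; S (Max) has S→N.
A2: add {M} — M (Max) has M→Q.
A3 = A2; e.g. L (Min) can still go to O. Fixed point.
From M, successor Q is in the attractor (rank 1); the other successor R is not.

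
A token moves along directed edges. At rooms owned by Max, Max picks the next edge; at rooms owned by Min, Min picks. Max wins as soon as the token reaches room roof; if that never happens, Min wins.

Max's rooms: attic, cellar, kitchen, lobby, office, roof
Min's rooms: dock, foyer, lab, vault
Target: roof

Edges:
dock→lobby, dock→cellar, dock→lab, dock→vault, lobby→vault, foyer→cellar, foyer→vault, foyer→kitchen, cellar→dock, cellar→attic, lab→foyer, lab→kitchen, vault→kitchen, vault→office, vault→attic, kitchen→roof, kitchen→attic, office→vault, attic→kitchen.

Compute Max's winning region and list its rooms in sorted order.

attic, cellar, kitchen, roof

A0 = {roof}
A1: add {kitchen} — kitchen (Max) has kitchen→roof.
A2: add {attic} — attic (Max) has attic→kitchen.
A3: add {cellar} — cellar (Max) has cellar→attic.
A4 = A3; e.g. dock (Min) can still go to lobby. Fixed point.
Max's winning region = {attic, cellar, kitchen, roof}.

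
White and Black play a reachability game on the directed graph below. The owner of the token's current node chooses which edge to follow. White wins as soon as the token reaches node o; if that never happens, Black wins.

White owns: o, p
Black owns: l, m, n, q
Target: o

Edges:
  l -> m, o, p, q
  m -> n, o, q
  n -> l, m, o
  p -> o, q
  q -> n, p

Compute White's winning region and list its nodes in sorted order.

o, p

A0 = {o}
A1: add {p} — p (White) has p→o.
A2 = A1; e.g. l (Black) can still go to m. Fixed point.
White's winning region = {o, p}.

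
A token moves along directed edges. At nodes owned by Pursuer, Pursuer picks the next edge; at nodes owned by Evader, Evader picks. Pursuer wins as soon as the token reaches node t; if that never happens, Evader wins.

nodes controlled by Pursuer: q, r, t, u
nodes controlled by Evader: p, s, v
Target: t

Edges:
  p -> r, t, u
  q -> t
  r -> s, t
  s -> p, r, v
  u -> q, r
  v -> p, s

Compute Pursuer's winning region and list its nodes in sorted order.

A0 = {t}
A1: add {q, r} — q (Pursuer) has q→t; r (Pursuer) has r→t.
A2: add {u} — u (Pursuer) has u→q.
A3: add {p} — p (Evader): all of {r, t, u} already in.
A4 = A3; e.g. s (Evader) can still go to v. Fixed point.
Pursuer's winning region = {p, q, r, t, u}.

p, q, r, t, u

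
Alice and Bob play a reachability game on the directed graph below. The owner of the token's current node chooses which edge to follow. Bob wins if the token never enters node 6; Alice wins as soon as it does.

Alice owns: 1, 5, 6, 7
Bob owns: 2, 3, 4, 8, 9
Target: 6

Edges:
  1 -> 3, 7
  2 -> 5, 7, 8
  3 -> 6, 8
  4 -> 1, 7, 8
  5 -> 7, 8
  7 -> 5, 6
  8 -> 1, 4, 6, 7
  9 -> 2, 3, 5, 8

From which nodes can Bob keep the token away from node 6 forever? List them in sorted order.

A0 = {6}
A1: add {7} — 7 (Alice) has 7→6.
A2: add {1, 5} — 1 (Alice) has 1→7; 5 (Alice) has 5→7.
A3 = A2; e.g. 2 (Bob) can still go to 8. Fixed point.
Alice's attractor = {1, 5, 6, 7}; Bob avoids the target exactly from the complement.

2, 3, 4, 8, 9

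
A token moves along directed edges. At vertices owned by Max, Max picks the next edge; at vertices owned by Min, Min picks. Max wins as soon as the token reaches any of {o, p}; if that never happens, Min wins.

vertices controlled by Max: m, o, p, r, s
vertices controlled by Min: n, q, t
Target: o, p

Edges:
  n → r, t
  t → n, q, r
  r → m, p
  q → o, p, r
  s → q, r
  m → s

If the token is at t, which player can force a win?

A0 = {o, p}
A1: add {r} — r (Max) has r→p.
A2: add {q, s} — q (Min): all of {o, p, r} already in; s (Max) has s→r.
A3: add {m} — m (Max) has m→s.
A4 = A3; e.g. n (Min) can still go to t. Fixed point.
t never enters the attractor, so Min can avoid the target forever.

Min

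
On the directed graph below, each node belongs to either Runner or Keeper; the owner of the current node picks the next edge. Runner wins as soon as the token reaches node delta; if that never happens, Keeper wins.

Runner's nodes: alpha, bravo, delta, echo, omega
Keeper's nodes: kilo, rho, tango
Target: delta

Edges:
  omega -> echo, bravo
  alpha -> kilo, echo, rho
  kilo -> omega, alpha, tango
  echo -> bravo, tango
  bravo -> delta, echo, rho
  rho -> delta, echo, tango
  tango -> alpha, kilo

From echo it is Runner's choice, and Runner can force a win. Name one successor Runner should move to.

A0 = {delta}
A1: add {bravo} — bravo (Runner) has bravo→delta.
A2: add {echo, omega} — omega (Runner) has omega→bravo; echo (Runner) has echo→bravo.
A3: add {alpha} — alpha (Runner) has alpha→echo.
A4 = A3; e.g. kilo (Keeper) can still go to tango. Fixed point.
From echo, successor bravo is in the attractor (rank 1); the other successor tango is not.

bravo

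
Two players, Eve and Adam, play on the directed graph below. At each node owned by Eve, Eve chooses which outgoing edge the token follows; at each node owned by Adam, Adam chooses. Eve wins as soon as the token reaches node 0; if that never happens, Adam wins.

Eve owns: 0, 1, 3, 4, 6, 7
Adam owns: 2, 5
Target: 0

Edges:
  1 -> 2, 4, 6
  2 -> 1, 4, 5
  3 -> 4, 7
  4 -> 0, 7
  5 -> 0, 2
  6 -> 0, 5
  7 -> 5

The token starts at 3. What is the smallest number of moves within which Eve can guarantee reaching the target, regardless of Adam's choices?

2

A0 = {0}
A1: add {4, 6} — 4 (Eve) has 4→0; 6 (Eve) has 6→0.
A2: add {1, 3} — 1 (Eve) has 1→4; 3 (Eve) has 3→4.
A3 = A2; e.g. 2 (Adam) can still go to 5. Fixed point.
3 enters the attractor at level 2, so Eve can force the target in 2 moves from there.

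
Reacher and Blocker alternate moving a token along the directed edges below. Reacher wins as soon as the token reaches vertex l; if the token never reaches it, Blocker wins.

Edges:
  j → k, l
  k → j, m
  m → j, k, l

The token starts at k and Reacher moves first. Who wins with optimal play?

Track states (vertex, player-to-move).
A0 = {(l,Reacher), (l,Blocker)}
A1: add {(j,Reacher), (m,Reacher)}.
A2: add {(k,Blocker)}.
A3 = A2; e.g. (j,Blocker) stays out. (k,Reacher) never enters ⇒ Blocker avoids the target.

Blocker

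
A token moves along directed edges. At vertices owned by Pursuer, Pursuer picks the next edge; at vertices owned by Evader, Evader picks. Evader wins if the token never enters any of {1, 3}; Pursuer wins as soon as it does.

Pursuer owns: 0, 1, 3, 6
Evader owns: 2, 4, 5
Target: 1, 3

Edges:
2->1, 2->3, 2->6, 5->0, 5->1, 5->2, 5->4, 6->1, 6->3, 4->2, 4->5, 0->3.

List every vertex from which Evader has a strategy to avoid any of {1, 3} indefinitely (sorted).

4, 5

A0 = {1, 3}
A1: add {0, 6} — 0 (Pursuer) has 0→3; 6 (Pursuer) has 6→1.
A2: add {2} — 2 (Evader): all of {1, 3, 6} already in.
A3 = A2; e.g. 4 (Evader) can still go to 5. Fixed point.
Pursuer's attractor = {0, 1, 2, 3, 6}; Evader avoids the target exactly from the complement.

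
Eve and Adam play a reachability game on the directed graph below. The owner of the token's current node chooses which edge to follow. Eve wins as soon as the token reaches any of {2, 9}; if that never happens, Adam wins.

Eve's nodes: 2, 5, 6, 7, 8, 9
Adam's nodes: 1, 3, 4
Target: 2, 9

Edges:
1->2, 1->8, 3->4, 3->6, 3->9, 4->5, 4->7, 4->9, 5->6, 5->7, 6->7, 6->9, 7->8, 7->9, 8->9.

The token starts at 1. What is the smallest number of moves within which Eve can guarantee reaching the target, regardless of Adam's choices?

2

A0 = {2, 9}
A1: add {6, 7, 8} — 6 (Eve) has 6→9; 7 (Eve) has 7→9; 8 (Eve) has 8→9.
A2: add {1, 5} — 1 (Adam): all of {2, 8} already in; 5 (Eve) has 5→6.
1 enters the attractor at level 2, so Eve can force the target in 2 moves from there.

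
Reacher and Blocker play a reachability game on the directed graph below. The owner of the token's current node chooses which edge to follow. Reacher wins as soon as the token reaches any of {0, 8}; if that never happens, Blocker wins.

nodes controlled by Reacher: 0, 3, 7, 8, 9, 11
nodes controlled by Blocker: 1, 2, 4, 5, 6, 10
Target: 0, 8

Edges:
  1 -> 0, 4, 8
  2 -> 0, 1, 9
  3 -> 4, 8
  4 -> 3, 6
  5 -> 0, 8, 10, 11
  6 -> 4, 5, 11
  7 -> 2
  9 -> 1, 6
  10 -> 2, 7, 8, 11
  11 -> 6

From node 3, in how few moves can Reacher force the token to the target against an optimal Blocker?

A0 = {0, 8}
A1: add {3} — 3 (Reacher) has 3→8.
A2 = A1; e.g. 1 (Blocker) can still go to 4. Fixed point.
3 enters the attractor at level 1, so Reacher can force the target in 1 move from there.

1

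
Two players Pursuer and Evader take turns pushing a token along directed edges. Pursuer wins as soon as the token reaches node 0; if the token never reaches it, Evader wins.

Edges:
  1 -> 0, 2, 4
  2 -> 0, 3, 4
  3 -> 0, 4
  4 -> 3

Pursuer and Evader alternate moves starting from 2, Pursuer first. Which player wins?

Pursuer

Track states (vertex, player-to-move).
A0 = {(0,Pursuer), (0,Evader)}
A1: add {(1,Pursuer), (2,Pursuer), (3,Pursuer)}.
(2,Pursuer) ∈ A1 ⇒ Pursuer forces the target.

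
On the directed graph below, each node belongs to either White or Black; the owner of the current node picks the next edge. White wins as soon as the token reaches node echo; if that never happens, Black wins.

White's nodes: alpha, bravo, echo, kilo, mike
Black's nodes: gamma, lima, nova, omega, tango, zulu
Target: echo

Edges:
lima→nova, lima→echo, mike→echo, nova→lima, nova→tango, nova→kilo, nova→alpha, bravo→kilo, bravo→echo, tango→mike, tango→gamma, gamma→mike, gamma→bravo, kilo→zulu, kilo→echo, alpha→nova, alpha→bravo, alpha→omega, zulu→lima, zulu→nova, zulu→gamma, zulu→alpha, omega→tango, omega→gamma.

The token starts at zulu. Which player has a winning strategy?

A0 = {echo}
A1: add {bravo, kilo, mike} — mike (White) has mike→echo; bravo (White) has bravo→echo; kilo (White) has kilo→echo.
A2: add {alpha, gamma} — gamma (Black): all of {mike, bravo} already in; alpha (White) has alpha→bravo.
A3: add {tango} — tango (Black): all of {mike, gamma} already in.
A4: add {omega} — omega (Black): all of {tango, gamma} already in.
A5 = A4; e.g. lima (Black) can still go to nova. Fixed point.
zulu never enters the attractor, so Black can avoid the target forever.

Black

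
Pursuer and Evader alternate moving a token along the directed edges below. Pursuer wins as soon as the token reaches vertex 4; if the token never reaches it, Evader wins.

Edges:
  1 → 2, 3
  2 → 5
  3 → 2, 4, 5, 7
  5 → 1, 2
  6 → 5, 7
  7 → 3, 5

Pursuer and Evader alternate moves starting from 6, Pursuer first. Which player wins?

Evader

Track states (vertex, player-to-move).
A0 = {(4,Pursuer), (4,Evader)}
A1: add {(3,Pursuer)}.
A2 = A1; e.g. (1,Pursuer) stays out. (6,Pursuer) never enters ⇒ Evader avoids the target.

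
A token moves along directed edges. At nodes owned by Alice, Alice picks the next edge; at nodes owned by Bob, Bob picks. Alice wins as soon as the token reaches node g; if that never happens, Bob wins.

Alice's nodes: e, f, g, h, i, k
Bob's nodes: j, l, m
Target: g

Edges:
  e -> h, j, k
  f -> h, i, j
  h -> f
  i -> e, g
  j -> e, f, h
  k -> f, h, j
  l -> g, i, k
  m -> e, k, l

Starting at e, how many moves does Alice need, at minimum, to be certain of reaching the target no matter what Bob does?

A0 = {g}
A1: add {i} — i (Alice) has i→g.
A2: add {f} — f (Alice) has f→i.
A3: add {h, k} — h (Alice) has h→f; k (Alice) has k→f.
A4: add {e, l} — e (Alice) has e→h; l (Bob): all of {g, i, k} already in.
e enters the attractor at level 4, so Alice can force the target in 4 moves from there.

4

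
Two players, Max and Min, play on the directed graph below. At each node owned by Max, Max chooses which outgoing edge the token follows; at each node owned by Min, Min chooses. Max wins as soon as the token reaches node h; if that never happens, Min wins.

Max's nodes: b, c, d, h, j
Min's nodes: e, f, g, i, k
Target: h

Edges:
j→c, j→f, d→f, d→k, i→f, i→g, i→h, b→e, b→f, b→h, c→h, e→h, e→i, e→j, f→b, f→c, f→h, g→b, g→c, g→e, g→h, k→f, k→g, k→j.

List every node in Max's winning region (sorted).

b, c, d, f, h, j

A0 = {h}
A1: add {b, c} — b (Max) has b→h; c (Max) has c→h.
A2: add {f, j} — f (Min): all of {b, c, h} already in; j (Max) has j→c.
A3: add {d} — d (Max) has d→f.
A4 = A3; e.g. e (Min) can still go to i. Fixed point.
Max's winning region = {b, c, d, f, h, j}.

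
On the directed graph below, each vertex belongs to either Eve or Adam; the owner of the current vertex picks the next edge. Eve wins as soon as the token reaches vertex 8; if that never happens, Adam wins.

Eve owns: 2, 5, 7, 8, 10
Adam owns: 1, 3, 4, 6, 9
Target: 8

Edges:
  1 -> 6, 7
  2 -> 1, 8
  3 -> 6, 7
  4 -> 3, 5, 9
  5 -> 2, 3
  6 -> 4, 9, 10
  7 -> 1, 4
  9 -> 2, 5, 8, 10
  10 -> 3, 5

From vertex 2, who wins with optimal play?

A0 = {8}
A1: add {2} — 2 (Eve) has 2→8.
2 ∈ A1, so Eve can force the target.

Eve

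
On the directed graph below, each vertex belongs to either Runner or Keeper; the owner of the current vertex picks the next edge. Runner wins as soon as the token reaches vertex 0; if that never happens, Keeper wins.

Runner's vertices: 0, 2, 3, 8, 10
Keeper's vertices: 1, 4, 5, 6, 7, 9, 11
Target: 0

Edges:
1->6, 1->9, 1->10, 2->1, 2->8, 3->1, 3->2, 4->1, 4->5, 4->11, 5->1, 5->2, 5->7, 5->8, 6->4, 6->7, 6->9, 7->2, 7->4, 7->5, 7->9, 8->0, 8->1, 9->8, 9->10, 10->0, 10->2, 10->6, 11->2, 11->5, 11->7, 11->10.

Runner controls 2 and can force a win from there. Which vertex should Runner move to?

8

A0 = {0}
A1: add {8, 10} — 8 (Runner) has 8→0; 10 (Runner) has 10→0.
A2: add {2, 9} — 2 (Runner) has 2→8; 9 (Keeper): all of {8, 10} already in.
A3: add {3} — 3 (Runner) has 3→2.
A4 = A3; e.g. 1 (Keeper) can still go to 6. Fixed point.
From 2, successor 8 is in the attractor (rank 1); the other successor 1 is not.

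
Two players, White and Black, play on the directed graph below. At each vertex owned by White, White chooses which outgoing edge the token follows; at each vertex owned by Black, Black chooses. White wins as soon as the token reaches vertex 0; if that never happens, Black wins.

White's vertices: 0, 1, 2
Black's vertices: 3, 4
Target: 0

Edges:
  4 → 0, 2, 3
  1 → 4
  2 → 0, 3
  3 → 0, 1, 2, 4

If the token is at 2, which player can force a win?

White

A0 = {0}
A1: add {2} — 2 (White) has 2→0.
A2 = A1; e.g. 1 (White) has no edge into A1. Fixed point.
2 ∈ A1, so White can force the target.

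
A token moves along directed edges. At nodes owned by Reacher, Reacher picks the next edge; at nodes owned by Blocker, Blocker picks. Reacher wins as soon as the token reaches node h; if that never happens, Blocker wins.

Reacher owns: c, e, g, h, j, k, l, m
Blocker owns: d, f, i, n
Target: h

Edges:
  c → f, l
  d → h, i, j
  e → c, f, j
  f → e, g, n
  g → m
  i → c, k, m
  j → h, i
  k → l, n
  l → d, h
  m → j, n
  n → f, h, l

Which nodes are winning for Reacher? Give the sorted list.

A0 = {h}
A1: add {j, l} — j (Reacher) has j→h; l (Reacher) has l→h.
A2: add {c, e, k, m} — c (Reacher) has c→l; e (Reacher) has e→j; k (Reacher) has k→l; m (Reacher) has m→j.
A3: add {g, i} — g (Reacher) has g→m; i (Blocker): all of {c, k, m} already in.
A4: add {d} — d (Blocker): all of {h, i, j} already in.
A5 = A4; e.g. f (Blocker) can still go to n. Fixed point.
Reacher's winning region = {c, d, e, g, h, i, j, k, l, m}.

c, d, e, g, h, i, j, k, l, m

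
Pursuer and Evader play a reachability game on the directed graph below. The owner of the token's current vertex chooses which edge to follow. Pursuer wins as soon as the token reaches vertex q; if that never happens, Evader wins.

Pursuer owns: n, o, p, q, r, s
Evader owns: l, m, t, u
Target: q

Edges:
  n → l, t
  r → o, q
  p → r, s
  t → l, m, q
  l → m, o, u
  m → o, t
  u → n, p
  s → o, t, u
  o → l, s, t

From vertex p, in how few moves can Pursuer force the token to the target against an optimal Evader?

A0 = {q}
A1: add {r} — r (Pursuer) has r→q.
A2: add {p} — p (Pursuer) has p→r.
A3 = A2; e.g. l (Evader) can still go to m. Fixed point.
p enters the attractor at level 2, so Pursuer can force the target in 2 moves from there.

2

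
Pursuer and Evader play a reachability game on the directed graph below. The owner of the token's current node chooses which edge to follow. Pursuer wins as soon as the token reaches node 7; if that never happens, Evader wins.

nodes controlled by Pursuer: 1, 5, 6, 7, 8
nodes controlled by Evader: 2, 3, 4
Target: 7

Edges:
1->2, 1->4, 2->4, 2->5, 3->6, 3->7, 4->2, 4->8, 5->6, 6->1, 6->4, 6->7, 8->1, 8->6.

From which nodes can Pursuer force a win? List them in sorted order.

A0 = {7}
A1: add {6} — 6 (Pursuer) has 6→7.
A2: add {3, 5, 8} — 3 (Evader): all of {6, 7} already in; 5 (Pursuer) has 5→6; 8 (Pursuer) has 8→6.
A3 = A2; e.g. 1 (Pursuer) has no edge into A2. Fixed point.
Pursuer's winning region = {3, 5, 6, 7, 8}.

3, 5, 6, 7, 8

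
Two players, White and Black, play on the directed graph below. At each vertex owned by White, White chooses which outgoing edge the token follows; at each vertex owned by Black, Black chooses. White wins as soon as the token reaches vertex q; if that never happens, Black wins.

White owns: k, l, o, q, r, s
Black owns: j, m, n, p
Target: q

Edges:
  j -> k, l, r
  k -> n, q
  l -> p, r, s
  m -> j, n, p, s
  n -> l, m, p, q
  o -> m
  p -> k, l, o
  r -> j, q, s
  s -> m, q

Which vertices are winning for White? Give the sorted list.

A0 = {q}
A1: add {k, r, s} — k (White) has k→q; r (White) has r→q; s (White) has s→q.
A2: add {l} — l (White) has l→r.
A3: add {j} — j (Black): all of {k, l, r} already in.
A4 = A3; e.g. m (Black) can still go to n. Fixed point.
White's winning region = {j, k, l, q, r, s}.

j, k, l, q, r, s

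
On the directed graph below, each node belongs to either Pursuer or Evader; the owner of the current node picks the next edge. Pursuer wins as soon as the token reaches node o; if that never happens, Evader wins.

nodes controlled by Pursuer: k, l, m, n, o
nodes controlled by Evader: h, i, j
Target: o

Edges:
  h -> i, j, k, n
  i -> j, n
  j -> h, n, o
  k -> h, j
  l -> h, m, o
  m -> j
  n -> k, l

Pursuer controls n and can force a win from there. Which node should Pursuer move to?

A0 = {o}
A1: add {l} — l (Pursuer) has l→o.
A2: add {n} — n (Pursuer) has n→l.
A3 = A2; e.g. h (Evader) can still go to i. Fixed point.
From n, successor l is in the attractor (rank 1); the other successor k is not.

l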